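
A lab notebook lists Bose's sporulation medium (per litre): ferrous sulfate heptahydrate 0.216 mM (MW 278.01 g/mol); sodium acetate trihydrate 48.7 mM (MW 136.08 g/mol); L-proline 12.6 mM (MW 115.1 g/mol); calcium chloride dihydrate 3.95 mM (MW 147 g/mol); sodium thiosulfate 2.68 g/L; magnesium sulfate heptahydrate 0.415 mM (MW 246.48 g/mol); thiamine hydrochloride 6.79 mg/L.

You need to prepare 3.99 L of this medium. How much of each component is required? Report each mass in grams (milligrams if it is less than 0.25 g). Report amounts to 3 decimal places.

ferrous sulfate heptahydrate 239.600 mg; sodium acetate trihydrate 26.442 g; L-proline 5.787 g; calcium chloride dihydrate 2.317 g; sodium thiosulfate 10.693 g; magnesium sulfate heptahydrate 0.408 g; thiamine hydrochloride 27.092 mg

Scale factor relative to 1 L: 3.99.
ferrous sulfate heptahydrate: 0.216 mmol/L × 278.01 mg/mmol × 3.99 L = 239.600 mg
sodium acetate trihydrate: 48.7 mmol/L × 136.08 g/mol × 3.99 L ÷ 1000 = 26.442 g
L-proline: 12.6 mmol/L × 115.1 g/mol × 3.99 L ÷ 1000 = 5.787 g
calcium chloride dihydrate: 3.95 mmol/L × 147 g/mol × 3.99 L ÷ 1000 = 2.317 g
sodium thiosulfate: 2.68 g/L × 3.99 L = 10.693 g
magnesium sulfate heptahydrate: 0.415 mmol/L × 246.48 g/mol × 3.99 L ÷ 1000 = 0.408 g
thiamine hydrochloride: 6.79 mg/L × 3.99 L = 27.092 mg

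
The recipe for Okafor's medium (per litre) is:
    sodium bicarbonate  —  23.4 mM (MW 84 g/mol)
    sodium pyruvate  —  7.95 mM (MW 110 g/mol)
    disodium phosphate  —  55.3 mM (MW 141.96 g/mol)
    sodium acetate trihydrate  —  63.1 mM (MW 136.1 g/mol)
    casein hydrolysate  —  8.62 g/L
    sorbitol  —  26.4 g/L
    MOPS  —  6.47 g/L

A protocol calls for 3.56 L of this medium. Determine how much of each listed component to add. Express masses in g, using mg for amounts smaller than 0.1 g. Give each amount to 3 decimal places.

Scale factor relative to 1 L: 3.56.
sodium bicarbonate: 23.4 mmol/L × 84 g/mol × 3.56 L ÷ 1000 = 6.998 g
sodium pyruvate: 7.95 mmol/L × 110 g/mol × 3.56 L ÷ 1000 = 3.113 g
disodium phosphate: 55.3 mmol/L × 141.96 g/mol × 3.56 L ÷ 1000 = 27.947 g
sodium acetate trihydrate: 63.1 mmol/L × 136.1 g/mol × 3.56 L ÷ 1000 = 30.573 g
casein hydrolysate: 8.62 g/L × 3.56 L = 30.687 g
sorbitol: 26.4 g/L × 3.56 L = 93.984 g
MOPS: 6.47 g/L × 3.56 L = 23.033 g

sodium bicarbonate 6.998 g; sodium pyruvate 3.113 g; disodium phosphate 27.947 g; sodium acetate trihydrate 30.573 g; casein hydrolysate 30.687 g; sorbitol 93.984 g; MOPS 23.033 g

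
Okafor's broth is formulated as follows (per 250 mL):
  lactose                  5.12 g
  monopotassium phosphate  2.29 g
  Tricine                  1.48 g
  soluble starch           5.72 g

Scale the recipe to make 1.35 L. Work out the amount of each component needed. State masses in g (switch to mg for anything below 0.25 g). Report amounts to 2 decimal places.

Ratio of target to recipe volume: 1350 / 250 = 5.4.
lactose: 5.12 g × (1350 mL / 250 mL) = 27.65 g
monopotassium phosphate: 2.29 g × (1350 mL / 250 mL) = 12.37 g
Tricine: 1.48 g × (1350 mL / 250 mL) = 7.99 g
soluble starch: 5.72 g × (1350 mL / 250 mL) = 30.89 g

lactose 27.65 g; monopotassium phosphate 12.37 g; Tricine 7.99 g; soluble starch 30.89 g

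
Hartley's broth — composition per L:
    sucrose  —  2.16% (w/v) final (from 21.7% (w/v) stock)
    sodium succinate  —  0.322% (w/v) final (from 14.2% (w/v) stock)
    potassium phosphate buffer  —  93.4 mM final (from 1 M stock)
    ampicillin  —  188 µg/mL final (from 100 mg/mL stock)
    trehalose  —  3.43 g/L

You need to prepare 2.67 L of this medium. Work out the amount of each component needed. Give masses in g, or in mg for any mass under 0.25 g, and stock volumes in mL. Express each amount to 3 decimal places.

sucrose 265.770 mL; sodium succinate 60.545 mL; potassium phosphate buffer 249.378 mL; ampicillin 5.020 mL; trehalose 9.158 g

Scale factor relative to 1 L: 2.67.
sucrose: dilute stock: 2.16% ÷ 21.7% × 2670 mL = 265.770 mL
sodium succinate: V = C2·V2/C1 = 0.322% ÷ 14.2% × 2670 mL = 60.545 mL
potassium phosphate buffer: C1V1 = C2V2 → 93.4 mM × 2670 mL ÷ 1000 mM = 249.378 mL
ampicillin: V = C2·V2/C1 = 188 µg/mL × 2670 mL ÷ 100000 µg/mL = 5.020 mL
trehalose: 3.43 g/L × 2.67 L = 9.158 g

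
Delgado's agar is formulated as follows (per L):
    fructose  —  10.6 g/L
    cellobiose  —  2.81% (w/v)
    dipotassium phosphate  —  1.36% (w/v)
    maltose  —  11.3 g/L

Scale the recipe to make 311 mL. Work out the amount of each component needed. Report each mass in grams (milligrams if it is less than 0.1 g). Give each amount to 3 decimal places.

Working volume: 311 mL = 0.311 L.
fructose: 10.6 g/L × 0.311 L = 3.297 g
cellobiose: 2.81 g per 100 mL × 311 mL ÷ 100 = 8.739 g
dipotassium phosphate: 1.36% w/v = 13.6 g/L → 13.6 × 0.311 L = 4.230 g
maltose: 11.3 g/L × 0.311 L = 3.514 g

fructose 3.297 g; cellobiose 8.739 g; dipotassium phosphate 4.230 g; maltose 3.514 g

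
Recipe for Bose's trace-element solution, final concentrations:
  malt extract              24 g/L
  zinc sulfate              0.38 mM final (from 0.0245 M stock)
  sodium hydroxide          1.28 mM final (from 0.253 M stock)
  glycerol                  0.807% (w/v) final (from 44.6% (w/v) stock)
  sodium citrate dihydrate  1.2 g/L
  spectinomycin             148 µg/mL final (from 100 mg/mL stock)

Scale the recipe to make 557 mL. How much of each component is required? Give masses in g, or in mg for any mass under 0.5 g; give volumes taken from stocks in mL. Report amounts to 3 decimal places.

Scale factor relative to 1 L: 0.557.
malt extract: 24 g/L × 0.557 L = 13.368 g
zinc sulfate: C1V1 = C2V2 → 0.38 mM × 557 mL ÷ 24.5 mM = 8.639 mL
sodium hydroxide: C1V1 = C2V2 → 1.28 mM × 557 mL ÷ 253 mM = 2.818 mL
glycerol: dilute stock: 0.807% ÷ 44.6% × 557 mL = 10.078 mL
sodium citrate dihydrate: 1.2 g/L × 0.557 L = 0.668 g
spectinomycin: V = C2·V2/C1 = 148 µg/mL × 557 mL ÷ 100000 µg/mL = 0.824 mL

malt extract 13.368 g; zinc sulfate 8.639 mL; sodium hydroxide 2.818 mL; glycerol 10.078 mL; sodium citrate dihydrate 0.668 g; spectinomycin 0.824 mL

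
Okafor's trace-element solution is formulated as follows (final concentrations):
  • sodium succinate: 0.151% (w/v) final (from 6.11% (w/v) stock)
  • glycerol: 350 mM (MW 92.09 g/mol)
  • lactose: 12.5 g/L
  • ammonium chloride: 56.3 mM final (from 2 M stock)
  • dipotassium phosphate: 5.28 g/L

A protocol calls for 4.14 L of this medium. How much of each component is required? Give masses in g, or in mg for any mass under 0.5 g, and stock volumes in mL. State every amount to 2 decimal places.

sodium succinate 102.31 mL; glycerol 133.44 g; lactose 51.75 g; ammonium chloride 116.54 mL; dipotassium phosphate 21.86 g

Working volume: 4.14 L.
sodium succinate: dilute stock: 0.151% ÷ 6.11% × 4140 mL = 102.31 mL
glycerol: 350 mmol/L × 92.09 g/mol × 4.14 L ÷ 1000 = 133.44 g
lactose: 12.5 g/L × 4.14 L = 51.75 g
ammonium chloride: dilute stock: 56.3 mM × 4140 mL ÷ 2000 mM = 116.54 mL
dipotassium phosphate: 5.28 g/L × 4.14 L = 21.86 g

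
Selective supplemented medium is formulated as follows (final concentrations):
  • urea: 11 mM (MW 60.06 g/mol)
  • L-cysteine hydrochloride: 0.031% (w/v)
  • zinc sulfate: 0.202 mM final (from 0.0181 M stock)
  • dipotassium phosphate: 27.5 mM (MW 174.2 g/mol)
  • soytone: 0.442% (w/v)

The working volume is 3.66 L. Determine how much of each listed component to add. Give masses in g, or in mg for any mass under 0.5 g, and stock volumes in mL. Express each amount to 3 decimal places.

Scale factor relative to 1 L: 3.66.
urea: 11 mmol/L × 60.06 g/mol × 3.66 L ÷ 1000 = 2.418 g
L-cysteine hydrochloride: 0.031% w/v = 0.31 g/L → 0.31 × 3.66 L = 1.135 g
zinc sulfate: V = C2·V2/C1 = 0.202 mM × 3660 mL ÷ 18.1 mM = 40.846 mL
dipotassium phosphate: 27.5 mmol/L × 174.2 g/mol × 3.66 L ÷ 1000 = 17.533 g
soytone: 0.442 g per 100 mL × 3660 mL ÷ 100 = 16.177 g

urea 2.418 g; L-cysteine hydrochloride 1.135 g; zinc sulfate 40.846 mL; dipotassium phosphate 17.533 g; soytone 16.177 g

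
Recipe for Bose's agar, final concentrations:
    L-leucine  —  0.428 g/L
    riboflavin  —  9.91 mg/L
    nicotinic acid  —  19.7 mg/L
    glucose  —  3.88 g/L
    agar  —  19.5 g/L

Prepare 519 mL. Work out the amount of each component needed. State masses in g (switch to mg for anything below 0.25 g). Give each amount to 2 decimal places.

Scale factor relative to 1 L: 0.519.
L-leucine: 0.428 g/L × 0.519 L = 0.222132 g = 222.13 mg
riboflavin: 9.91 mg/L × 0.519 L = 5.14 mg
nicotinic acid: 19.7 mg/L × 0.519 L = 10.22 mg
glucose: 3.88 g/L × 0.519 L = 2.01 g
agar: 19.5 g/L × 0.519 L = 10.12 g

L-leucine 222.13 mg; riboflavin 5.14 mg; nicotinic acid 10.22 mg; glucose 2.01 g; agar 10.12 g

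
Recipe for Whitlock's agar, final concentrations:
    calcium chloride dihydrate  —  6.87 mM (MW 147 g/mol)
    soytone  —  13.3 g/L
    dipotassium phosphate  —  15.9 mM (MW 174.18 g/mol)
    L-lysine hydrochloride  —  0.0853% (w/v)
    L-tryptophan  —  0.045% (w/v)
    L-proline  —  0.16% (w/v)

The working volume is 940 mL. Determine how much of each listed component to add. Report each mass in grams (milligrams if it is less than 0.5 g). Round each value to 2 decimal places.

calcium chloride dihydrate 0.95 g; soytone 12.50 g; dipotassium phosphate 2.60 g; L-lysine hydrochloride 0.80 g; L-tryptophan 423.00 mg; L-proline 1.50 g

Target volume = 940 mL = 0.94 L.
calcium chloride dihydrate: 6.87 mmol/L × 147 g/mol × 0.94 L ÷ 1000 = 0.95 g
soytone: 13.3 g/L × 0.94 L = 12.50 g
dipotassium phosphate: 15.9 mmol/L × 174.18 g/mol × 0.94 L ÷ 1000 = 2.60 g
L-lysine hydrochloride: 0.0853% w/v = 0.853 g/L → 0.853 × 0.94 L = 0.80 g
L-tryptophan: 0.045 g per 100 mL × 940 mL ÷ 100 = 0.423 g = 423.00 mg
L-proline: 0.16% w/v = 1.6 g/L → 1.6 × 0.94 L = 1.50 g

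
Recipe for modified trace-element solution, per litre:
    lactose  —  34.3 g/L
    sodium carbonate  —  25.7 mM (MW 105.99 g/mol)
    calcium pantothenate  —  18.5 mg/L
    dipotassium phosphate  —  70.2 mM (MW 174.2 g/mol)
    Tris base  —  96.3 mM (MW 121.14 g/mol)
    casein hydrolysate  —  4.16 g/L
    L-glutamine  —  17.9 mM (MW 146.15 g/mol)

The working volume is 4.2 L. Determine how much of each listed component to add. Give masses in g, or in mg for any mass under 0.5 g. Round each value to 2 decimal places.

Working volume: 4.2 L.
lactose: 34.3 g/L × 4.2 L = 144.06 g
sodium carbonate: 25.7 mmol/L × 105.99 g/mol × 4.2 L ÷ 1000 = 11.44 g
calcium pantothenate: 18.5 mg/L × 4.2 L = 77.70 mg
dipotassium phosphate: 70.2 mmol/L × 174.2 g/mol × 4.2 L ÷ 1000 = 51.36 g
Tris base: 96.3 mmol/L × 121.14 g/mol × 4.2 L ÷ 1000 = 49.00 g
casein hydrolysate: 4.16 g/L × 4.2 L = 17.47 g
L-glutamine: 17.9 mmol/L × 146.15 g/mol × 4.2 L ÷ 1000 = 10.99 g

lactose 144.06 g; sodium carbonate 11.44 g; calcium pantothenate 77.70 mg; dipotassium phosphate 51.36 g; Tris base 49.00 g; casein hydrolysate 17.47 g; L-glutamine 10.99 g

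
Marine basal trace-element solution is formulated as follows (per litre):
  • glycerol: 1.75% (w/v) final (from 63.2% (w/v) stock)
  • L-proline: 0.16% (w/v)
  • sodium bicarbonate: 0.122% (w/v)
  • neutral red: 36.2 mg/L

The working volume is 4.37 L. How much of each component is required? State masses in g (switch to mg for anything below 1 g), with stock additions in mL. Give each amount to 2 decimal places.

glycerol 121.00 mL; L-proline 6.99 g; sodium bicarbonate 5.33 g; neutral red 158.19 mg

Working volume: 4.37 L.
glycerol: C1V1 = C2V2 → 1.75% ÷ 63.2% × 4370 mL = 121.00 mL
L-proline: 0.16 g per 100 mL × 4370 mL ÷ 100 = 6.99 g
sodium bicarbonate: 0.122 g per 100 mL × 4370 mL ÷ 100 = 5.33 g
neutral red: 36.2 mg/L × 4.37 L = 158.19 mg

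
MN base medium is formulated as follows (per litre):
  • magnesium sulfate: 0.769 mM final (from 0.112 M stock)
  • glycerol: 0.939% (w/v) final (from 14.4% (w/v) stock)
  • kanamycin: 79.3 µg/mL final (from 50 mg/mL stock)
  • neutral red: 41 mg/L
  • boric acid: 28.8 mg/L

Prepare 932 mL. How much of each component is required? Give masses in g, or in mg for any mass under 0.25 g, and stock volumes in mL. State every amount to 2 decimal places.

magnesium sulfate 6.40 mL; glycerol 60.77 mL; kanamycin 1.48 mL; neutral red 38.21 mg; boric acid 26.84 mg

Working volume: 932 mL = 0.932 L.
magnesium sulfate: C1V1 = C2V2 → 0.769 mM × 932 mL ÷ 112 mM = 6.40 mL
glycerol: dilute stock: 0.939% ÷ 14.4% × 932 mL = 60.77 mL
kanamycin: dilute stock: 79.3 µg/mL × 932 mL ÷ 50000 µg/mL = 1.48 mL
neutral red: 41 mg/L × 0.932 L = 38.21 mg
boric acid: 28.8 mg/L × 0.932 L = 26.84 mg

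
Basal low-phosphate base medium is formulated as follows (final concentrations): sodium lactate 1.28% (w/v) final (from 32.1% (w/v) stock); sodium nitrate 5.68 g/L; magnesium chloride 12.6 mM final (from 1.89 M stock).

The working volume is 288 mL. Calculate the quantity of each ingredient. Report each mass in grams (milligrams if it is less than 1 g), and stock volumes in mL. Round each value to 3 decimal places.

Scale factor relative to 1 L: 0.288.
sodium lactate: C1V1 = C2V2 → 1.28% ÷ 32.1% × 288 mL = 11.484 mL
sodium nitrate: 5.68 g/L × 0.288 L = 1.636 g
magnesium chloride: V = C2·V2/C1 = 12.6 mM × 288 mL ÷ 1890 mM = 1.920 mL

sodium lactate 11.484 mL; sodium nitrate 1.636 g; magnesium chloride 1.920 mL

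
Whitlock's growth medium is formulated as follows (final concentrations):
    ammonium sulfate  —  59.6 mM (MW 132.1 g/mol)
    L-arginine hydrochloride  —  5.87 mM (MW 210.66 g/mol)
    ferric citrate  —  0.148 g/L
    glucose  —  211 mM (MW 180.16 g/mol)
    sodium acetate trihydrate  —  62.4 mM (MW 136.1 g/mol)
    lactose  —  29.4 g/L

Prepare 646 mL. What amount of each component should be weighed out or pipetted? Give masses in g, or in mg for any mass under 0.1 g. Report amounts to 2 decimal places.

ammonium sulfate 5.09 g; L-arginine hydrochloride 0.80 g; ferric citrate 95.61 mg; glucose 24.56 g; sodium acetate trihydrate 5.49 g; lactose 18.99 g

Scale factor relative to 1 L: 0.646.
ammonium sulfate: 59.6 mmol/L × 132.1 g/mol × 0.646 L ÷ 1000 = 5.09 g
L-arginine hydrochloride: 5.87 mmol/L × 210.66 g/mol × 0.646 L ÷ 1000 = 0.80 g
ferric citrate: 0.148 g/L × 0.646 L = 0.095608 g = 95.61 mg
glucose: 211 mmol/L × 180.16 g/mol × 0.646 L ÷ 1000 = 24.56 g
sodium acetate trihydrate: 62.4 mmol/L × 136.1 g/mol × 0.646 L ÷ 1000 = 5.49 g
lactose: 29.4 g/L × 0.646 L = 18.99 g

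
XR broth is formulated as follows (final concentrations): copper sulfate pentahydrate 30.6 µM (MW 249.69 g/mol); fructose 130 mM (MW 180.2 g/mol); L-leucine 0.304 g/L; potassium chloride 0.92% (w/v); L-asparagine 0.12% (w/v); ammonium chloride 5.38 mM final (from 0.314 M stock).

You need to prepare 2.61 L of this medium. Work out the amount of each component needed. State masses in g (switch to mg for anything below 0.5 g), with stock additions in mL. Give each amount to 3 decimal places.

copper sulfate pentahydrate 19.942 mg; fructose 61.142 g; L-leucine 0.793 g; potassium chloride 24.012 g; L-asparagine 3.132 g; ammonium chloride 44.719 mL

Working volume: 2.61 L.
copper sulfate pentahydrate: 30.6 µmol/L × 249.69 g/mol × 2.61 L ÷ 1000 = 19.942 mg
fructose: 130 mmol/L × 180.2 g/mol × 2.61 L ÷ 1000 = 61.142 g
L-leucine: 0.304 g/L × 2.61 L = 0.793 g
potassium chloride: 0.92% w/v = 9.2 g/L → 9.2 × 2.61 L = 24.012 g
L-asparagine: 0.12% w/v = 1.2 g/L → 1.2 × 2.61 L = 3.132 g
ammonium chloride: C1V1 = C2V2 → 5.38 mM × 2610 mL ÷ 314 mM = 44.719 mL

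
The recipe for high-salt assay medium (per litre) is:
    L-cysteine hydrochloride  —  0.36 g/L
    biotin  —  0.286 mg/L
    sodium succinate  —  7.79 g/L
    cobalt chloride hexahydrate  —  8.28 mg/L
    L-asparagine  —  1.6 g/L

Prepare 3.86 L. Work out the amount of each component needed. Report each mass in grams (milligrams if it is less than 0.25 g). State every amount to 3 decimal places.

L-cysteine hydrochloride 1.390 g; biotin 1.104 mg; sodium succinate 30.069 g; cobalt chloride hexahydrate 31.961 mg; L-asparagine 6.176 g

Scale factor relative to 1 L: 3.86.
L-cysteine hydrochloride: 0.36 g/L × 3.86 L = 1.390 g
biotin: 0.286 mg/L × 3.86 L = 1.104 mg
sodium succinate: 7.79 g/L × 3.86 L = 30.069 g
cobalt chloride hexahydrate: 8.28 mg/L × 3.86 L = 31.961 mg
L-asparagine: 1.6 g/L × 3.86 L = 6.176 g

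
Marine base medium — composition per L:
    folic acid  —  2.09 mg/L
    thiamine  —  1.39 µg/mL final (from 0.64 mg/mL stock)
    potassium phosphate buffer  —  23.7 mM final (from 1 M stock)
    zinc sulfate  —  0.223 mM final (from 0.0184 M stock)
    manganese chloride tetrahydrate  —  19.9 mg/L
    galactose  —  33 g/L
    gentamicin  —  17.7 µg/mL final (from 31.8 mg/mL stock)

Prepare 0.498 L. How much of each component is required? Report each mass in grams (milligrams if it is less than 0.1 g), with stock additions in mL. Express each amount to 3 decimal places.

folic acid 1.041 mg; thiamine 1.082 mL; potassium phosphate buffer 11.803 mL; zinc sulfate 6.036 mL; manganese chloride tetrahydrate 9.910 mg; galactose 16.434 g; gentamicin 0.277 mL

Scale factor relative to 1 L: 0.498.
folic acid: 2.09 mg/L × 0.498 L = 1.041 mg
thiamine: V = C2·V2/C1 = 1.39 µg/mL × 498 mL ÷ 640 µg/mL = 1.082 mL
potassium phosphate buffer: V = C2·V2/C1 = 23.7 mM × 498 mL ÷ 1000 mM = 11.803 mL
zinc sulfate: dilute stock: 0.223 mM × 498 mL ÷ 18.4 mM = 6.036 mL
manganese chloride tetrahydrate: 19.9 mg/L × 0.498 L = 9.910 mg
galactose: 33 g/L × 0.498 L = 16.434 g
gentamicin: dilute stock: 17.7 µg/mL × 498 mL ÷ 31800 µg/mL = 0.277 mL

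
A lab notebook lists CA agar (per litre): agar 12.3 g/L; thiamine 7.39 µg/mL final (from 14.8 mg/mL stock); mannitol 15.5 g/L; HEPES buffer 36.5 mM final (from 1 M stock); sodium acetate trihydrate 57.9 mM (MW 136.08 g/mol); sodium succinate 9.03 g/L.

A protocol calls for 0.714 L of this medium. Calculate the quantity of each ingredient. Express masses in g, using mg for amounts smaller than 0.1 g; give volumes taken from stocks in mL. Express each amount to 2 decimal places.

agar 8.78 g; thiamine 0.36 mL; mannitol 11.07 g; HEPES buffer 26.06 mL; sodium acetate trihydrate 5.63 g; sodium succinate 6.45 g

Scale factor relative to 1 L: 0.714.
agar: 12.3 g/L × 0.714 L = 8.78 g
thiamine: C1V1 = C2V2 → 7.39 µg/mL × 714 mL ÷ 14800 µg/mL = 0.36 mL
mannitol: 15.5 g/L × 0.714 L = 11.07 g
HEPES buffer: dilute stock: 36.5 mM × 714 mL ÷ 1000 mM = 26.06 mL
sodium acetate trihydrate: 57.9 mmol/L × 136.08 g/mol × 0.714 L ÷ 1000 = 5.63 g
sodium succinate: 9.03 g/L × 0.714 L = 6.45 g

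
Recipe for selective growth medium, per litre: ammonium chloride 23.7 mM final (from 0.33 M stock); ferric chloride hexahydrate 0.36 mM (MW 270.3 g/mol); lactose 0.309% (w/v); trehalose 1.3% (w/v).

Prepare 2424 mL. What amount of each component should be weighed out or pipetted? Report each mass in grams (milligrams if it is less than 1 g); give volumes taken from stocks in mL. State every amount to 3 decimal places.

Working volume: 2424 mL = 2.424 L.
ammonium chloride: C1V1 = C2V2 → 23.7 mM × 2424 mL ÷ 330 mM = 174.087 mL
ferric chloride hexahydrate: 0.36 mmol/L × 270.3 mg/mmol × 2.424 L = 235.875 mg
lactose: 0.309 g per 100 mL × 2424 mL ÷ 100 = 7.490 g
trehalose: 1.3% w/v = 13 g/L → 13 × 2.424 L = 31.512 g

ammonium chloride 174.087 mL; ferric chloride hexahydrate 235.875 mg; lactose 7.490 g; trehalose 31.512 g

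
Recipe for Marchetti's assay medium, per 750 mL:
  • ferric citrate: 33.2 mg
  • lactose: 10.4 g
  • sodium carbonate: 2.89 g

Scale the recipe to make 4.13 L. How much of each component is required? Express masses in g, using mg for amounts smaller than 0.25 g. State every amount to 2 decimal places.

ferric citrate 182.82 mg; lactose 57.27 g; sodium carbonate 15.91 g

Scale factor = 4130 mL / 750 mL = 5.50667.
ferric citrate: 33.2 mg × (4130 mL / 750 mL) = 182.82 mg
lactose: 10.4 g × (4130 mL / 750 mL) = 57.27 g
sodium carbonate: 2.89 g × (4130 mL / 750 mL) = 15.91 g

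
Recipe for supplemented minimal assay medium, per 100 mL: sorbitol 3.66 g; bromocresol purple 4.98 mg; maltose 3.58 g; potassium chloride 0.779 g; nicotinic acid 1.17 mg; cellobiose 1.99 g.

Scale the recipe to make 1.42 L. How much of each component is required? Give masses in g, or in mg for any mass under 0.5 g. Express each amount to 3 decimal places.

sorbitol 51.972 g; bromocresol purple 70.716 mg; maltose 50.836 g; potassium chloride 11.062 g; nicotinic acid 16.614 mg; cellobiose 28.258 g

Scale factor = 1420 mL / 100 mL = 14.2.
sorbitol: 3.66 g × (1420 mL / 100 mL) = 51.972 g
bromocresol purple: 4.98 mg × (1420 mL / 100 mL) = 70.716 mg
maltose: 3.58 g × (1420 mL / 100 mL) = 50.836 g
potassium chloride: 0.779 g × (1420 mL / 100 mL) = 11.062 g
nicotinic acid: 1.17 mg × (1420 mL / 100 mL) = 16.614 mg
cellobiose: 1.99 g × (1420 mL / 100 mL) = 28.258 g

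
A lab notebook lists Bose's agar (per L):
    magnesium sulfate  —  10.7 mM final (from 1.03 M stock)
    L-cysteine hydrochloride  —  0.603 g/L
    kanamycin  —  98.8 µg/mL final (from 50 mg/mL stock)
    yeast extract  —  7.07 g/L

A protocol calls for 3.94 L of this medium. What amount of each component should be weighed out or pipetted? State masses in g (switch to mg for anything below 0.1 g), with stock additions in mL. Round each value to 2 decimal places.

magnesium sulfate 40.93 mL; L-cysteine hydrochloride 2.38 g; kanamycin 7.79 mL; yeast extract 27.86 g

Working volume: 3.94 L.
magnesium sulfate: V = C2·V2/C1 = 10.7 mM × 3940 mL ÷ 1030 mM = 40.93 mL
L-cysteine hydrochloride: 0.603 g/L × 3.94 L = 2.38 g
kanamycin: C1V1 = C2V2 → 98.8 µg/mL × 3940 mL ÷ 50000 µg/mL = 7.79 mL
yeast extract: 7.07 g/L × 3.94 L = 27.86 g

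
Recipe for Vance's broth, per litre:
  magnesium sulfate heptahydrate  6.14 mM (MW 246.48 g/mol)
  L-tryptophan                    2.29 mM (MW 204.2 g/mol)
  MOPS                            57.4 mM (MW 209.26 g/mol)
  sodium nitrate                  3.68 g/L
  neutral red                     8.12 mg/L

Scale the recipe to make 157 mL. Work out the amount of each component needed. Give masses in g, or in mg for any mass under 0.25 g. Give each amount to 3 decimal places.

Scale factor relative to 1 L: 0.157.
magnesium sulfate heptahydrate: 6.14 mmol/L × 246.48 mg/mmol × 0.157 L = 237.602 mg
L-tryptophan: 2.29 mmol/L × 204.2 mg/mmol × 0.157 L = 73.416 mg
MOPS: 57.4 mmol/L × 209.26 g/mol × 0.157 L ÷ 1000 = 1.886 g
sodium nitrate: 3.68 g/L × 0.157 L = 0.578 g
neutral red: 8.12 mg/L × 0.157 L = 1.275 mg

magnesium sulfate heptahydrate 237.602 mg; L-tryptophan 73.416 mg; MOPS 1.886 g; sodium nitrate 0.578 g; neutral red 1.275 mg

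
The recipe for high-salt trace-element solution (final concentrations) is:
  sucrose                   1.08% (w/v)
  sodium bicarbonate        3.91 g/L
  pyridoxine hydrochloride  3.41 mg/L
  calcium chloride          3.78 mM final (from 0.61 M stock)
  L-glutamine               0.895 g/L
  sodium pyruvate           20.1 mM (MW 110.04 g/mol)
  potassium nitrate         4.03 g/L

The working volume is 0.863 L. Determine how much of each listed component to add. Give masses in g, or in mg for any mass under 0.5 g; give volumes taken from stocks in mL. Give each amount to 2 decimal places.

Scale factor relative to 1 L: 0.863.
sucrose: 1.08% w/v = 10.8 g/L → 10.8 × 0.863 L = 9.32 g
sodium bicarbonate: 3.91 g/L × 0.863 L = 3.37 g
pyridoxine hydrochloride: 3.41 mg/L × 0.863 L = 2.94 mg
calcium chloride: dilute stock: 3.78 mM × 863 mL ÷ 610 mM = 5.35 mL
L-glutamine: 0.895 g/L × 0.863 L = 0.77 g
sodium pyruvate: 20.1 mmol/L × 110.04 g/mol × 0.863 L ÷ 1000 = 1.91 g
potassium nitrate: 4.03 g/L × 0.863 L = 3.48 g

sucrose 9.32 g; sodium bicarbonate 3.37 g; pyridoxine hydrochloride 2.94 mg; calcium chloride 5.35 mL; L-glutamine 0.77 g; sodium pyruvate 1.91 g; potassium nitrate 3.48 g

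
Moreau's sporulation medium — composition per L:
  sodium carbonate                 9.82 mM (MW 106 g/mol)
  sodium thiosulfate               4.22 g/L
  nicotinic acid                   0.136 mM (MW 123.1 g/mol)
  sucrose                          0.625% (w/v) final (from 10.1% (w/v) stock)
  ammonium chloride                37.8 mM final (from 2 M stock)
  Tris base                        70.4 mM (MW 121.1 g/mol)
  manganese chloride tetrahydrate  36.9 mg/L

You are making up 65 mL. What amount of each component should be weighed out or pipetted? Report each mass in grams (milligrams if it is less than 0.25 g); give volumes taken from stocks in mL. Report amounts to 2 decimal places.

sodium carbonate 67.66 mg; sodium thiosulfate 0.27 g; nicotinic acid 1.09 mg; sucrose 4.02 mL; ammonium chloride 1.23 mL; Tris base 0.55 g; manganese chloride tetrahydrate 2.40 mg

Target volume = 65 mL = 0.065 L.
sodium carbonate: 9.82 mmol/L × 106 mg/mmol × 0.065 L = 67.66 mg
sodium thiosulfate: 4.22 g/L × 0.065 L = 0.27 g
nicotinic acid: 0.136 mmol/L × 123.1 mg/mmol × 0.065 L = 1.09 mg
sucrose: C1V1 = C2V2 → 0.625% ÷ 10.1% × 65 mL = 4.02 mL
ammonium chloride: C1V1 = C2V2 → 37.8 mM × 65 mL ÷ 2000 mM = 1.23 mL
Tris base: 70.4 mmol/L × 121.1 g/mol × 0.065 L ÷ 1000 = 0.55 g
manganese chloride tetrahydrate: 36.9 mg/L × 0.065 L = 2.40 mg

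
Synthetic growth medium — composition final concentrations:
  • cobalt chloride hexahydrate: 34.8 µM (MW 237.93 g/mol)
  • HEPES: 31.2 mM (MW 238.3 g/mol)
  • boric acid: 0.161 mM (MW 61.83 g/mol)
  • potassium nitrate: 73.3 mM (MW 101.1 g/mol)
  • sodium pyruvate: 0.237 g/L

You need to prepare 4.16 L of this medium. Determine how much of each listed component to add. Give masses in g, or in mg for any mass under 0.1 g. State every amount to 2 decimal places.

Working volume: 4.16 L.
cobalt chloride hexahydrate: 34.8 µmol/L × 237.93 g/mol × 4.16 L ÷ 1000 = 34.44 mg
HEPES: 31.2 mmol/L × 238.3 g/mol × 4.16 L ÷ 1000 = 30.93 g
boric acid: 0.161 mmol/L × 61.83 mg/mmol × 4.16 L = 41.41 mg
potassium nitrate: 73.3 mmol/L × 101.1 g/mol × 4.16 L ÷ 1000 = 30.83 g
sodium pyruvate: 0.237 g/L × 4.16 L = 0.99 g

cobalt chloride hexahydrate 34.44 mg; HEPES 30.93 g; boric acid 41.41 mg; potassium nitrate 30.83 g; sodium pyruvate 0.99 g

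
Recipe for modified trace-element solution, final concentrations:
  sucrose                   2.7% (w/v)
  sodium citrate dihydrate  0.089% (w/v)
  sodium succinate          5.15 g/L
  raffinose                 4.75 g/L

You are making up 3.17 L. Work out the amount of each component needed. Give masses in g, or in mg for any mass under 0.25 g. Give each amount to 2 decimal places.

Scale factor relative to 1 L: 3.17.
sucrose: 2.7 g per 100 mL × 3170 mL ÷ 100 = 85.59 g
sodium citrate dihydrate: 0.089% w/v = 0.89 g/L → 0.89 × 3.17 L = 2.82 g
sodium succinate: 5.15 g/L × 3.17 L = 16.33 g
raffinose: 4.75 g/L × 3.17 L = 15.06 g

sucrose 85.59 g; sodium citrate dihydrate 2.82 g; sodium succinate 16.33 g; raffinose 15.06 g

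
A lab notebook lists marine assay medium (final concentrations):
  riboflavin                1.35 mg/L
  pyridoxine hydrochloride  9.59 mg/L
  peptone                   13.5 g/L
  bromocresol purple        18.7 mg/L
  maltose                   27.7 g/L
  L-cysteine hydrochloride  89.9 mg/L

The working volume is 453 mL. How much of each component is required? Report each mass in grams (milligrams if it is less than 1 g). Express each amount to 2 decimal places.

Target volume = 453 mL = 0.453 L.
riboflavin: 1.35 mg/L × 0.453 L = 0.61 mg
pyridoxine hydrochloride: 9.59 mg/L × 0.453 L = 4.34 mg
peptone: 13.5 g/L × 0.453 L = 6.12 g
bromocresol purple: 18.7 mg/L × 0.453 L = 8.47 mg
maltose: 27.7 g/L × 0.453 L = 12.55 g
L-cysteine hydrochloride: 89.9 mg/L × 0.453 L = 40.72 mg

riboflavin 0.61 mg; pyridoxine hydrochloride 4.34 mg; peptone 6.12 g; bromocresol purple 8.47 mg; maltose 12.55 g; L-cysteine hydrochloride 40.72 mg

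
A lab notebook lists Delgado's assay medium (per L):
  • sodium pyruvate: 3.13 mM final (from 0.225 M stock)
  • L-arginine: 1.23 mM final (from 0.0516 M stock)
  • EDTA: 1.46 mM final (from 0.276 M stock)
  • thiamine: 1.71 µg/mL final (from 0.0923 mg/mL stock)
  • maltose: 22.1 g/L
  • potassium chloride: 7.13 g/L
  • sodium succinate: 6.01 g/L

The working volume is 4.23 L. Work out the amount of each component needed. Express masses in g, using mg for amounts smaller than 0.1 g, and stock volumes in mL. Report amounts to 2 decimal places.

Scale factor relative to 1 L: 4.23.
sodium pyruvate: V = C2·V2/C1 = 3.13 mM × 4230 mL ÷ 225 mM = 58.84 mL
L-arginine: V = C2·V2/C1 = 1.23 mM × 4230 mL ÷ 51.6 mM = 100.83 mL
EDTA: V = C2·V2/C1 = 1.46 mM × 4230 mL ÷ 276 mM = 22.38 mL
thiamine: V = C2·V2/C1 = 1.71 µg/mL × 4230 mL ÷ 92.3 µg/mL = 78.37 mL
maltose: 22.1 g/L × 4.23 L = 93.48 g
potassium chloride: 7.13 g/L × 4.23 L = 30.16 g
sodium succinate: 6.01 g/L × 4.23 L = 25.42 g

sodium pyruvate 58.84 mL; L-arginine 100.83 mL; EDTA 22.38 mL; thiamine 78.37 mL; maltose 93.48 g; potassium chloride 30.16 g; sodium succinate 25.42 g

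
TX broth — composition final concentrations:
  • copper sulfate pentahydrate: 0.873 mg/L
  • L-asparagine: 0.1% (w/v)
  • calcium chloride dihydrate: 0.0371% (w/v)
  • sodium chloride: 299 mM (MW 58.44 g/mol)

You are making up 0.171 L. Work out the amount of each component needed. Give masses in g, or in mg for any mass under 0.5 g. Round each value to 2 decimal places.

Scale factor relative to 1 L: 0.171.
copper sulfate pentahydrate: 0.873 mg/L × 0.171 L = 0.15 mg
L-asparagine: 0.1% w/v = 1 g/L → 1 × 0.171 L = 0.171 g = 171.00 mg
calcium chloride dihydrate: 0.0371% w/v = 0.371 g/L → 0.371 × 0.171 L = 0.063441 g = 63.44 mg
sodium chloride: 299 mmol/L × 58.44 g/mol × 0.171 L ÷ 1000 = 2.99 g

copper sulfate pentahydrate 0.15 mg; L-asparagine 171.00 mg; calcium chloride dihydrate 63.44 mg; sodium chloride 2.99 g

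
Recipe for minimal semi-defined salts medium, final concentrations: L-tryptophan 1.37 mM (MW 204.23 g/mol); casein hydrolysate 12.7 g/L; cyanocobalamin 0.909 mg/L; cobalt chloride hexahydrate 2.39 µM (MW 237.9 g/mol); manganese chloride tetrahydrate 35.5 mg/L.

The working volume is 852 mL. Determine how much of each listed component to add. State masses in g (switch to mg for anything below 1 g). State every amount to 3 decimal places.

Scale factor relative to 1 L: 0.852.
L-tryptophan: 1.37 mmol/L × 204.23 mg/mmol × 0.852 L = 238.385 mg
casein hydrolysate: 12.7 g/L × 0.852 L = 10.820 g
cyanocobalamin: 0.909 mg/L × 0.852 L = 0.774 mg
cobalt chloride hexahydrate: 2.39 µmol/L × 237.9 g/mol × 0.852 L ÷ 1000 = 0.484 mg
manganese chloride tetrahydrate: 35.5 mg/L × 0.852 L = 30.246 mg

L-tryptophan 238.385 mg; casein hydrolysate 10.820 g; cyanocobalamin 0.774 mg; cobalt chloride hexahydrate 0.484 mg; manganese chloride tetrahydrate 30.246 mg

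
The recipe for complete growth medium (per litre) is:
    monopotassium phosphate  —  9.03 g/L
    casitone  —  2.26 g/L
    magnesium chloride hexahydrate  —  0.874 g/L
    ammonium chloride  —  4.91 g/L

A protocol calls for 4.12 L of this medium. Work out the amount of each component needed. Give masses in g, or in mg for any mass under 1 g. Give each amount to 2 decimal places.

monopotassium phosphate 37.20 g; casitone 9.31 g; magnesium chloride hexahydrate 3.60 g; ammonium chloride 20.23 g

Working volume: 4.12 L.
monopotassium phosphate: 9.03 g/L × 4.12 L = 37.20 g
casitone: 2.26 g/L × 4.12 L = 9.31 g
magnesium chloride hexahydrate: 0.874 g/L × 4.12 L = 3.60 g
ammonium chloride: 4.91 g/L × 4.12 L = 20.23 g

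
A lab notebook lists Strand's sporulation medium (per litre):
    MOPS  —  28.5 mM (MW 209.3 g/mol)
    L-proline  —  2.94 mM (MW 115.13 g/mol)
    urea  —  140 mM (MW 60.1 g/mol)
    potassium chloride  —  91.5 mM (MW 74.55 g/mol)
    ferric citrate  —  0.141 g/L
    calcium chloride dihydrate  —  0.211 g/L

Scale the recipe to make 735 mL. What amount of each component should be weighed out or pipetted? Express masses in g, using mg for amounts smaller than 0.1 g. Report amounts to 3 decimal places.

MOPS 4.384 g; L-proline 0.249 g; urea 6.184 g; potassium chloride 5.014 g; ferric citrate 0.104 g; calcium chloride dihydrate 0.155 g

Target volume = 735 mL = 0.735 L.
MOPS: 28.5 mmol/L × 209.3 g/mol × 0.735 L ÷ 1000 = 4.384 g
L-proline: 2.94 mmol/L × 115.13 g/mol × 0.735 L ÷ 1000 = 0.249 g
urea: 140 mmol/L × 60.1 g/mol × 0.735 L ÷ 1000 = 6.184 g
potassium chloride: 91.5 mmol/L × 74.55 g/mol × 0.735 L ÷ 1000 = 5.014 g
ferric citrate: 0.141 g/L × 0.735 L = 0.104 g
calcium chloride dihydrate: 0.211 g/L × 0.735 L = 0.155 g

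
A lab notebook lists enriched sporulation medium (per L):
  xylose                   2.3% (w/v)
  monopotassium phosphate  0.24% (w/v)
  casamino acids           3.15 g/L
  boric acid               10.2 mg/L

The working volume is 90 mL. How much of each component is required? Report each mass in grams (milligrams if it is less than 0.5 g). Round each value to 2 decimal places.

xylose 2.07 g; monopotassium phosphate 216.00 mg; casamino acids 283.50 mg; boric acid 0.92 mg

Working volume: 90 mL = 0.09 L.
xylose: 2.3 g per 100 mL × 90 mL ÷ 100 = 2.07 g
monopotassium phosphate: 0.24% w/v = 2.4 g/L → 2.4 × 0.09 L = 0.216 g = 216.00 mg
casamino acids: 3.15 g/L × 0.09 L = 0.2835 g = 283.50 mg
boric acid: 10.2 mg/L × 0.09 L = 0.92 mg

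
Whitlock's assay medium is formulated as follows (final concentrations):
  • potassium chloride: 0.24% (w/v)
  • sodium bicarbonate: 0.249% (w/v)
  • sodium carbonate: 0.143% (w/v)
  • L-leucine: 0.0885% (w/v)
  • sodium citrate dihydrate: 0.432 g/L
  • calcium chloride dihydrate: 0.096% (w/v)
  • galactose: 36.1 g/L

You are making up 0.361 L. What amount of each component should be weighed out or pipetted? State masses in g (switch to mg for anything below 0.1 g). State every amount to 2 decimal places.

potassium chloride 0.87 g; sodium bicarbonate 0.90 g; sodium carbonate 0.52 g; L-leucine 0.32 g; sodium citrate dihydrate 0.16 g; calcium chloride dihydrate 0.35 g; galactose 13.03 g

Scale factor relative to 1 L: 0.361.
potassium chloride: 0.24 g per 100 mL × 361 mL ÷ 100 = 0.87 g
sodium bicarbonate: 0.249 g per 100 mL × 361 mL ÷ 100 = 0.90 g
sodium carbonate: 0.143% w/v = 1.43 g/L → 1.43 × 0.361 L = 0.52 g
L-leucine: 0.0885% w/v = 0.885 g/L → 0.885 × 0.361 L = 0.32 g
sodium citrate dihydrate: 0.432 g/L × 0.361 L = 0.16 g
calcium chloride dihydrate: 0.096 g per 100 mL × 361 mL ÷ 100 = 0.35 g
galactose: 36.1 g/L × 0.361 L = 13.03 g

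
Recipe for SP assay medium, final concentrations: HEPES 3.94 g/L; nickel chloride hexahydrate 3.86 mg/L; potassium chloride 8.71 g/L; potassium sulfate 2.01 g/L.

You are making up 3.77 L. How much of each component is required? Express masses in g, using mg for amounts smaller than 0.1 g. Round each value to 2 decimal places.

Working volume: 3.77 L.
HEPES: 3.94 g/L × 3.77 L = 14.85 g
nickel chloride hexahydrate: 3.86 mg/L × 3.77 L = 14.55 mg
potassium chloride: 8.71 g/L × 3.77 L = 32.84 g
potassium sulfate: 2.01 g/L × 3.77 L = 7.58 g

HEPES 14.85 g; nickel chloride hexahydrate 14.55 mg; potassium chloride 32.84 g; potassium sulfate 7.58 g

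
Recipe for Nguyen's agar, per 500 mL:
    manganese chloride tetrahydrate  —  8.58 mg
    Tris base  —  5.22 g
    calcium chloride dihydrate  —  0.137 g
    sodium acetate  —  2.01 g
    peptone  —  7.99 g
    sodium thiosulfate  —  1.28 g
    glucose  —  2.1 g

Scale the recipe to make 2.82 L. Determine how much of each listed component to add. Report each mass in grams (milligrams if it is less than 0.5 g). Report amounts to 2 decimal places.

Scale factor = 2820 mL / 500 mL = 5.64.
manganese chloride tetrahydrate: 8.58 mg × (2820 mL / 500 mL) = 48.39 mg
Tris base: 5.22 g × (2820 mL / 500 mL) = 29.44 g
calcium chloride dihydrate: 0.137 g × (2820 mL / 500 mL) = 0.77 g
sodium acetate: 2.01 g × (2820 mL / 500 mL) = 11.34 g
peptone: 7.99 g × (2820 mL / 500 mL) = 45.06 g
sodium thiosulfate: 1.28 g × (2820 mL / 500 mL) = 7.22 g
glucose: 2.1 g × (2820 mL / 500 mL) = 11.84 g

manganese chloride tetrahydrate 48.39 mg; Tris base 29.44 g; calcium chloride dihydrate 0.77 g; sodium acetate 11.34 g; peptone 45.06 g; sodium thiosulfate 7.22 g; glucose 11.84 g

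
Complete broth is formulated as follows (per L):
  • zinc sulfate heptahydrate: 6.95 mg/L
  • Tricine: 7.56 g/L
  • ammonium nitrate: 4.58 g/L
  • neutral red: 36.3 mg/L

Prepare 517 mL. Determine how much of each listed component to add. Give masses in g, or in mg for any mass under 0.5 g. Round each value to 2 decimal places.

zinc sulfate heptahydrate 3.59 mg; Tricine 3.91 g; ammonium nitrate 2.37 g; neutral red 18.77 mg

Working volume: 517 mL = 0.517 L.
zinc sulfate heptahydrate: 6.95 mg/L × 0.517 L = 3.59 mg
Tricine: 7.56 g/L × 0.517 L = 3.91 g
ammonium nitrate: 4.58 g/L × 0.517 L = 2.37 g
neutral red: 36.3 mg/L × 0.517 L = 18.77 mg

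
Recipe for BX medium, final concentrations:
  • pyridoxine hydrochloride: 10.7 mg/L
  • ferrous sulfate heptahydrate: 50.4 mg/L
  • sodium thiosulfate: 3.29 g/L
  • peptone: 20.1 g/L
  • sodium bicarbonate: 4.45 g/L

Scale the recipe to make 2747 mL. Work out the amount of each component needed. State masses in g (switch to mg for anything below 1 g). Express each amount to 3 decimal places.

pyridoxine hydrochloride 29.393 mg; ferrous sulfate heptahydrate 138.449 mg; sodium thiosulfate 9.038 g; peptone 55.215 g; sodium bicarbonate 12.224 g

Working volume: 2747 mL = 2.747 L.
pyridoxine hydrochloride: 10.7 mg/L × 2.747 L = 29.393 mg
ferrous sulfate heptahydrate: 50.4 mg/L × 2.747 L = 138.449 mg
sodium thiosulfate: 3.29 g/L × 2.747 L = 9.038 g
peptone: 20.1 g/L × 2.747 L = 55.215 g
sodium bicarbonate: 4.45 g/L × 2.747 L = 12.224 g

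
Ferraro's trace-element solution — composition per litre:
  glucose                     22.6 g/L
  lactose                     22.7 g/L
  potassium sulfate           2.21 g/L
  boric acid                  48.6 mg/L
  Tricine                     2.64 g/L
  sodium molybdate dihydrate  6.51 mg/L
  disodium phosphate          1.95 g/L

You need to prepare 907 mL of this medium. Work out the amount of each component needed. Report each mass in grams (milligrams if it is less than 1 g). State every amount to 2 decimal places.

Working volume: 907 mL = 0.907 L.
glucose: 22.6 g/L × 0.907 L = 20.50 g
lactose: 22.7 g/L × 0.907 L = 20.59 g
potassium sulfate: 2.21 g/L × 0.907 L = 2.00 g
boric acid: 48.6 mg/L × 0.907 L = 44.08 mg
Tricine: 2.64 g/L × 0.907 L = 2.39 g
sodium molybdate dihydrate: 6.51 mg/L × 0.907 L = 5.90 mg
disodium phosphate: 1.95 g/L × 0.907 L = 1.77 g

glucose 20.50 g; lactose 20.59 g; potassium sulfate 2.00 g; boric acid 44.08 mg; Tricine 2.39 g; sodium molybdate dihydrate 5.90 mg; disodium phosphate 1.77 g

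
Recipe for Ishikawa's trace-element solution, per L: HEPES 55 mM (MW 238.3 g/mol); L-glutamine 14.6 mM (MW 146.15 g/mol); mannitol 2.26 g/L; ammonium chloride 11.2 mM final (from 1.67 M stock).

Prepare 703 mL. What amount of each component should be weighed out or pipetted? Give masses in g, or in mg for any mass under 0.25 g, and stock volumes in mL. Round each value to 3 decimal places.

HEPES 9.214 g; L-glutamine 1.500 g; mannitol 1.589 g; ammonium chloride 4.715 mL

Target volume = 703 mL = 0.703 L.
HEPES: 55 mmol/L × 238.3 g/mol × 0.703 L ÷ 1000 = 9.214 g
L-glutamine: 14.6 mmol/L × 146.15 g/mol × 0.703 L ÷ 1000 = 1.500 g
mannitol: 2.26 g/L × 0.703 L = 1.589 g
ammonium chloride: dilute stock: 11.2 mM × 703 mL ÷ 1670 mM = 4.715 mL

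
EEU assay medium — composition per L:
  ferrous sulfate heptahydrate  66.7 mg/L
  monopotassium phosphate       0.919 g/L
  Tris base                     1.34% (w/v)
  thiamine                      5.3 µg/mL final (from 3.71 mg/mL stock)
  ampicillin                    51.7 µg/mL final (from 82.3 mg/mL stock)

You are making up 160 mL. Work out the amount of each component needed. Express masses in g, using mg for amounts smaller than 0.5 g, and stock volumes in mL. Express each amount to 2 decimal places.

Scale factor relative to 1 L: 0.16.
ferrous sulfate heptahydrate: 66.7 mg/L × 0.16 L = 10.67 mg
monopotassium phosphate: 0.919 g/L × 0.16 L = 0.14704 g = 147.04 mg
Tris base: 1.34 g per 100 mL × 160 mL ÷ 100 = 2.14 g
thiamine: C1V1 = C2V2 → 5.3 µg/mL × 160 mL ÷ 3710 µg/mL = 0.23 mL
ampicillin: dilute stock: 51.7 µg/mL × 160 mL ÷ 82300 µg/mL = 0.10 mL

ferrous sulfate heptahydrate 10.67 mg; monopotassium phosphate 147.04 mg; Tris base 2.14 g; thiamine 0.23 mL; ampicillin 0.10 mL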